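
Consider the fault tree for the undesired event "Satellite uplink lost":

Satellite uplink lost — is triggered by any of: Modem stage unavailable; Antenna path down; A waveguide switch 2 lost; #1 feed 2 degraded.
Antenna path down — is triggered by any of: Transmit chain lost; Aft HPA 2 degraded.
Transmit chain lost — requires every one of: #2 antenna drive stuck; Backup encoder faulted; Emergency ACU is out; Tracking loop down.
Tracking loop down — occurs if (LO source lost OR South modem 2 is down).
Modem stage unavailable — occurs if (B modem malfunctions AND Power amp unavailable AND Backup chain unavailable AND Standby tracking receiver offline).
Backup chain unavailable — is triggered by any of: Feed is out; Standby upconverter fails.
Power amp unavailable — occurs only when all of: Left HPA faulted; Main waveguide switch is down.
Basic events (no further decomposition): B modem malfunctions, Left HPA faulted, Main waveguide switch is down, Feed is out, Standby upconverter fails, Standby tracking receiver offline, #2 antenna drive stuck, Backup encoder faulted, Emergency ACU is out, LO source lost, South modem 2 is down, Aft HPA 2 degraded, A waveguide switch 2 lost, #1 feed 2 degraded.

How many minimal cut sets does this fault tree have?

Power amp unavailable [AND]: one cut set from each child combined → 1 × 1 = 1 cut set(s).
Backup chain unavailable [OR]: union of children's cut sets → 2 cut set(s).
Modem stage unavailable [AND]: one cut set from each child combined → 1 × 1 × 2 × 1 = 2 cut set(s).
Tracking loop down [OR]: union of children's cut sets → 2 cut set(s).
Transmit chain lost [AND]: one cut set from each child combined → 1 × 1 × 1 × 2 = 2 cut set(s).
Antenna path down [OR]: union of children's cut sets → 3 cut set(s).
Satellite uplink lost [OR]: union of children's cut sets → 7 cut set(s).
Minimal cut sets: {B modem malfunctions, Feed is out, Left HPA faulted, Main waveguide switch is down, Standby tracking receiver offline}; {B modem malfunctions, Left HPA faulted, Main waveguide switch is down, Standby tracking receiver offline, Standby upconverter fails}; {#2 antenna drive stuck, Backup encoder faulted, Emergency ACU is out, LO source lost}; {#2 antenna drive stuck, Backup encoder faulted, Emergency ACU is out, South modem 2 is down}; {Aft HPA 2 degraded}; {A waveguide switch 2 lost}; {#1 feed 2 degraded}.

7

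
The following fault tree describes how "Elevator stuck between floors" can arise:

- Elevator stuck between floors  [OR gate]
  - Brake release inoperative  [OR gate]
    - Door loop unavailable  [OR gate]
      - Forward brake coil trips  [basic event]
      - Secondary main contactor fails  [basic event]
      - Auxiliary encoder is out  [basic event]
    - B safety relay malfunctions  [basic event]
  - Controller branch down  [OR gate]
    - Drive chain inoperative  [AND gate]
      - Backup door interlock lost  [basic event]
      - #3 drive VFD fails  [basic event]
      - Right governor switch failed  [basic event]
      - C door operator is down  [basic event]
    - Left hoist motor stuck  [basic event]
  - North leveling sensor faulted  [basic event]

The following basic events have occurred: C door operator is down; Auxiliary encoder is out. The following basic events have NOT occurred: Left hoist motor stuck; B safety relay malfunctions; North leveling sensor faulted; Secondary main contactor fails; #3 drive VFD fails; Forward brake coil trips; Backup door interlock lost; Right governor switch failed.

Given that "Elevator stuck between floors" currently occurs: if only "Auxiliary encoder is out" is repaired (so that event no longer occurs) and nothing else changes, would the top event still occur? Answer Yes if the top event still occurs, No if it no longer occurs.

No

Counterfactual: set "Auxiliary encoder is out" to not occurred.
Door loop unavailable [OR]: Forward brake coil trips=not, Secondary main contactor fails=not, Auxiliary encoder is out=not → no input occurs → does not occur.
Brake release inoperative [OR]: Door loop unavailable=not, B safety relay malfunctions=not → no input occurs → does not occur.
Drive chain inoperative [AND]: Backup door interlock lost=not, #3 drive VFD fails=not, Right governor switch failed=not, C door operator is down=occurs → not all inputs occur → does not occur.
Controller branch down [OR]: Drive chain inoperative=not, Left hoist motor stuck=not → no input occurs → does not occur.
Elevator stuck between floors [OR]: Brake release inoperative=not, Controller branch down=not, North leveling sensor faulted=not → no input occurs → does not occur.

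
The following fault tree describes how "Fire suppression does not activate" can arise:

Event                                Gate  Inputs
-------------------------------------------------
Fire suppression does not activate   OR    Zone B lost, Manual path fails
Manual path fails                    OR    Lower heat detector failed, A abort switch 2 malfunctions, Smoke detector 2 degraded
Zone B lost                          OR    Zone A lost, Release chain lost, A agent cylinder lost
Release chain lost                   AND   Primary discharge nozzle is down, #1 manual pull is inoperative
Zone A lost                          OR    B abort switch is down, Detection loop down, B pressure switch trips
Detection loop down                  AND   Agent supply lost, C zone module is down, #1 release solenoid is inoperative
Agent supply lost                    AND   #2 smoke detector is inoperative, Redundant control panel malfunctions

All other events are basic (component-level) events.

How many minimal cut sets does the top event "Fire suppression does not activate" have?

Agent supply lost [AND]: one cut set from each child combined → 1 × 1 = 1 cut set(s).
Detection loop down [AND]: one cut set from each child combined → 1 × 1 × 1 = 1 cut set(s).
Zone A lost [OR]: union of children's cut sets → 3 cut set(s).
Release chain lost [AND]: one cut set from each child combined → 1 × 1 = 1 cut set(s).
Zone B lost [OR]: union of children's cut sets → 5 cut set(s).
Manual path fails [OR]: union of children's cut sets → 3 cut set(s).
Fire suppression does not activate [OR]: union of children's cut sets → 8 cut set(s).
Minimal cut sets: {B abort switch is down}; {#1 release solenoid is inoperative, #2 smoke detector is inoperative, C zone module is down, Redundant control panel malfunctions}; {B pressure switch trips}; {#1 manual pull is inoperative, Primary discharge nozzle is down}; {A agent cylinder lost}; {Lower heat detector failed}; {A abort switch 2 malfunctions}; {Smoke detector 2 degraded}.

8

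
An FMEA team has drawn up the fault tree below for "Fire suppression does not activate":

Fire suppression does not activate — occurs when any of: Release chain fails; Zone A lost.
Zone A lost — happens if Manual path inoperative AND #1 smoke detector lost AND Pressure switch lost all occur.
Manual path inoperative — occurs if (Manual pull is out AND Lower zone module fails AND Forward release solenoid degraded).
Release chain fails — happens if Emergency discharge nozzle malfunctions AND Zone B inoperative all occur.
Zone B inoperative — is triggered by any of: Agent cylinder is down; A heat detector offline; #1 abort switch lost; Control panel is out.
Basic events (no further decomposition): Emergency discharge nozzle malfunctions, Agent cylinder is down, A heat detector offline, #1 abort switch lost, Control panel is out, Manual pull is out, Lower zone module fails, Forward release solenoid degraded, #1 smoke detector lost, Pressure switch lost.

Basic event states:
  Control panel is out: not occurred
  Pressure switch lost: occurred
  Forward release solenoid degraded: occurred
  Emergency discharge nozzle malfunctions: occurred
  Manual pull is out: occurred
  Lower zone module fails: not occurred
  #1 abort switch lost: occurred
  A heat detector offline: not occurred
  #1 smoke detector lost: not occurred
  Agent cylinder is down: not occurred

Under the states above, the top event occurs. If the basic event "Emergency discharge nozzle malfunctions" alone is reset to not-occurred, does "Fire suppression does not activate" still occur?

No

Counterfactual: set "Emergency discharge nozzle malfunctions" to not occurred.
Zone B inoperative [OR]: Agent cylinder is down=not, A heat detector offline=not, #1 abort switch lost=occurs, Control panel is out=not → at least one input occurs → occurs.
Release chain fails [AND]: Emergency discharge nozzle malfunctions=not, Zone B inoperative=occurs → not all inputs occur → does not occur.
Manual path inoperative [AND]: Manual pull is out=occurs, Lower zone module fails=not, Forward release solenoid degraded=occurs → not all inputs occur → does not occur.
Zone A lost [AND]: Manual path inoperative=not, #1 smoke detector lost=not, Pressure switch lost=occurs → not all inputs occur → does not occur.
Fire suppression does not activate [OR]: Release chain fails=not, Zone A lost=not → no input occurs → does not occur.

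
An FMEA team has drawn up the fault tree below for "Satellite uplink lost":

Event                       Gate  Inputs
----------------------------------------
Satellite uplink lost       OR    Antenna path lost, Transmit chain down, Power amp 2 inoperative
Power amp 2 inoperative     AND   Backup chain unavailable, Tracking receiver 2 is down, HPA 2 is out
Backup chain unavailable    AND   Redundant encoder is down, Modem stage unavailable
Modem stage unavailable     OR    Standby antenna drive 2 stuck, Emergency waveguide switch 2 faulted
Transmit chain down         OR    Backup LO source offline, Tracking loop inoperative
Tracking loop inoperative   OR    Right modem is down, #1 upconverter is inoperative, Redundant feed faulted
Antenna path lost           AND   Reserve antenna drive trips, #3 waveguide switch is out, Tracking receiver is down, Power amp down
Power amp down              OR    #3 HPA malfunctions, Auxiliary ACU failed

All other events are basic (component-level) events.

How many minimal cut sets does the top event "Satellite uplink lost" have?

Power amp down [OR]: union of children's cut sets → 2 cut set(s).
Antenna path lost [AND]: one cut set from each child combined → 1 × 1 × 1 × 2 = 2 cut set(s).
Tracking loop inoperative [OR]: union of children's cut sets → 3 cut set(s).
Transmit chain down [OR]: union of children's cut sets → 4 cut set(s).
Modem stage unavailable [OR]: union of children's cut sets → 2 cut set(s).
Backup chain unavailable [AND]: one cut set from each child combined → 1 × 2 = 2 cut set(s).
Power amp 2 inoperative [AND]: one cut set from each child combined → 2 × 1 × 1 = 2 cut set(s).
Satellite uplink lost [OR]: union of children's cut sets → 8 cut set(s).
Minimal cut sets: {#3 HPA malfunctions, #3 waveguide switch is out, Reserve antenna drive trips, Tracking receiver is down}; {#3 waveguide switch is out, Auxiliary ACU failed, Reserve antenna drive trips, Tracking receiver is down}; {Backup LO source offline}; {Right modem is down}; {#1 upconverter is inoperative}; {Redundant feed faulted}; {HPA 2 is out, Redundant encoder is down, Standby antenna drive 2 stuck, Tracking receiver 2 is down}; {Emergency waveguide switch 2 faulted, HPA 2 is out, Redundant encoder is down, Tracking receiver 2 is down}.

8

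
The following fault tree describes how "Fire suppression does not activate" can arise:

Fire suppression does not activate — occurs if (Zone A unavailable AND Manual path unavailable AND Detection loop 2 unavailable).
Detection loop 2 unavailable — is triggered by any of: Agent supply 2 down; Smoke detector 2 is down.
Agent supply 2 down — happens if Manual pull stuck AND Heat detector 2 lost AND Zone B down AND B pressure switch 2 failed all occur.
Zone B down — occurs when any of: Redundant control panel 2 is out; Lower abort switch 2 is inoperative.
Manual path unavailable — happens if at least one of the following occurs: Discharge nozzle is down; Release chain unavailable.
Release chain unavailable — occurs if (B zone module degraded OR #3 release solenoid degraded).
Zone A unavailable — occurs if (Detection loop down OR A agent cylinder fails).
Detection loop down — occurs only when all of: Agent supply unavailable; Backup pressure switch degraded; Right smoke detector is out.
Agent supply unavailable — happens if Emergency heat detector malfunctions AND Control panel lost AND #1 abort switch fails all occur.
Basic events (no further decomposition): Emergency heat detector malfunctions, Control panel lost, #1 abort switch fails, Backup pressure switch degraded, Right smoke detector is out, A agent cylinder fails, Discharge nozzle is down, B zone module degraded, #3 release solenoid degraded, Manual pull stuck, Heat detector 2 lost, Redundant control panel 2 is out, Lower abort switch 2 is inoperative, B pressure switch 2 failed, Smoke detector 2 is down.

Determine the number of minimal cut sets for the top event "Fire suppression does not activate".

18

Agent supply unavailable [AND]: one cut set from each child combined → 1 × 1 × 1 = 1 cut set(s).
Detection loop down [AND]: one cut set from each child combined → 1 × 1 × 1 = 1 cut set(s).
Zone A unavailable [OR]: union of children's cut sets → 2 cut set(s).
Release chain unavailable [OR]: union of children's cut sets → 2 cut set(s).
Manual path unavailable [OR]: union of children's cut sets → 3 cut set(s).
Zone B down [OR]: union of children's cut sets → 2 cut set(s).
Agent supply 2 down [AND]: one cut set from each child combined → 1 × 1 × 2 × 1 = 2 cut set(s).
Detection loop 2 unavailable [OR]: union of children's cut sets → 3 cut set(s).
Fire suppression does not activate [AND]: one cut set from each child combined → 2 × 3 × 3 = 18 cut set(s).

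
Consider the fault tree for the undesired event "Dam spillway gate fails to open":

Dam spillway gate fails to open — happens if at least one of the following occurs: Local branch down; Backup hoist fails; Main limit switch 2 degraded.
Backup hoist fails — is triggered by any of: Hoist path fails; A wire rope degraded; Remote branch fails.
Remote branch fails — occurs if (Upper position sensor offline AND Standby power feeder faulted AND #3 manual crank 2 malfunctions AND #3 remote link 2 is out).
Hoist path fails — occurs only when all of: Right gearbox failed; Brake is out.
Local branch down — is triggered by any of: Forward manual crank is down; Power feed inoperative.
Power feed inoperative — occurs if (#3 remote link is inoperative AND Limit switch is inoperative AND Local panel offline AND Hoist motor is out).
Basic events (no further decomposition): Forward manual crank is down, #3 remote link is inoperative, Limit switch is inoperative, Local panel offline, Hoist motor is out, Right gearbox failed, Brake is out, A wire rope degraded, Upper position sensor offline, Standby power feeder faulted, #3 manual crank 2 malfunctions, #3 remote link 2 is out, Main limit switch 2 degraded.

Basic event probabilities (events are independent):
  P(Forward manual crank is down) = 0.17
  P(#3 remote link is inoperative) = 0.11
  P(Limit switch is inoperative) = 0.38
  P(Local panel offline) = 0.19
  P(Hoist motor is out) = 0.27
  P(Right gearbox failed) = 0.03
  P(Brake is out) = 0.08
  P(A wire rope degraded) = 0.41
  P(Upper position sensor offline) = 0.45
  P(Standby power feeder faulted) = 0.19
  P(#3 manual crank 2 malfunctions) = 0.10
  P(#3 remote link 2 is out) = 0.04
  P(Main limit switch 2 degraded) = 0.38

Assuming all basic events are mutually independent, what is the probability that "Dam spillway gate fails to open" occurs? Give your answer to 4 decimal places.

0.6979

P(Power feed inoperative) [AND] = 0.11 × 0.38 × 0.19 × 0.27 = 0.002144
P(Local branch down) [OR] = 1 − (1−0.17) × (1−0.002144) = 0.171780
P(Hoist path fails) [AND] = 0.03 × 0.08 = 0.002400
P(Remote branch fails) [AND] = 0.45 × 0.19 × 0.10 × 0.04 = 0.000342
P(Backup hoist fails) [OR] = 1 − (1−0.002400) × (1−0.41) × (1−0.000342) = 0.411617
P(Dam spillway gate fails to open) [OR] = 1 − (1−0.171780) × (1−0.411617) × (1−0.38) = 0.697867
Rounded to 4 decimal places: P(Dam spillway gate fails to open) ≈ 0.6979.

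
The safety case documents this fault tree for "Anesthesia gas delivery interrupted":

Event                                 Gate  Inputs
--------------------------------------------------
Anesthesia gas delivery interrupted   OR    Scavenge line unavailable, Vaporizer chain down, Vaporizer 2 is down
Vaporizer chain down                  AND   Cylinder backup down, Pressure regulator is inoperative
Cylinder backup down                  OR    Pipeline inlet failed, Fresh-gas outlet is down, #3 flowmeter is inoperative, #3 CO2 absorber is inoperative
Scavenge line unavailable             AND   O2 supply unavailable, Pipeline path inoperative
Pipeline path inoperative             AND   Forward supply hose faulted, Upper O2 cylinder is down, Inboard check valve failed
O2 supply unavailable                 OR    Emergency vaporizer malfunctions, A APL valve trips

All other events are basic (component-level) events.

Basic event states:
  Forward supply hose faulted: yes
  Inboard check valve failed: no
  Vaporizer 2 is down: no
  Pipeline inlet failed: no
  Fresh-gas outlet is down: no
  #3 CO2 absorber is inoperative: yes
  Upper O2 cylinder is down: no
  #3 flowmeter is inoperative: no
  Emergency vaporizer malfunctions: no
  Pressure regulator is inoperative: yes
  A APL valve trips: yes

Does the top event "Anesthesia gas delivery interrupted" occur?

O2 supply unavailable [OR]: Emergency vaporizer malfunctions=not, A APL valve trips=occurs → at least one input occurs → occurs.
Pipeline path inoperative [AND]: Forward supply hose faulted=occurs, Upper O2 cylinder is down=not, Inboard check valve failed=not → not all inputs occur → does not occur.
Scavenge line unavailable [AND]: O2 supply unavailable=occurs, Pipeline path inoperative=not → not all inputs occur → does not occur.
Cylinder backup down [OR]: Pipeline inlet failed=not, Fresh-gas outlet is down=not, #3 flowmeter is inoperative=not, #3 CO2 absorber is inoperative=occurs → at least one input occurs → occurs.
Vaporizer chain down [AND]: Cylinder backup down=occurs, Pressure regulator is inoperative=occurs → all inputs occur → occurs.
Anesthesia gas delivery interrupted [OR]: Scavenge line unavailable=not, Vaporizer chain down=occurs, Vaporizer 2 is down=not → at least one input occurs → occurs.

Yes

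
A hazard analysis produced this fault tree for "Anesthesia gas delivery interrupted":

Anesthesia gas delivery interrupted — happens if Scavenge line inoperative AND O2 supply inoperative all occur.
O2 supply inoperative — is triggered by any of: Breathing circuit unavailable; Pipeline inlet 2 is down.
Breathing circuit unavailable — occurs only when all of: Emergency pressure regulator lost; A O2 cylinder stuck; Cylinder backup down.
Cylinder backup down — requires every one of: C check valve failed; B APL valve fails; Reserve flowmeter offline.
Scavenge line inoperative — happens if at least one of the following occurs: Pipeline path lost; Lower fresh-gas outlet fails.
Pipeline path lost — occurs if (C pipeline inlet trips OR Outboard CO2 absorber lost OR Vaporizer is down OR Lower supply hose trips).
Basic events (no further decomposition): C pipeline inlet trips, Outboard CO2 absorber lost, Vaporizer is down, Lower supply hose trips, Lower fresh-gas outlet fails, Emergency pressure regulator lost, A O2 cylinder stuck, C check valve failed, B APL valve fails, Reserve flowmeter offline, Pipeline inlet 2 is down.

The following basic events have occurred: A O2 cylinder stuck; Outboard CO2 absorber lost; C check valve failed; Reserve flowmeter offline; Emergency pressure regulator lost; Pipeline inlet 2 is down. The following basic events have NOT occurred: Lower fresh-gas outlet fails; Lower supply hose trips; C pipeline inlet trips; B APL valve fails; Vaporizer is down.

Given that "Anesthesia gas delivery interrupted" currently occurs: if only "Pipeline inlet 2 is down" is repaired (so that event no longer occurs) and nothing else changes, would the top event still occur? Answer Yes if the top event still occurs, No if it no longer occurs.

Counterfactual: set "Pipeline inlet 2 is down" to not occurred.
Pipeline path lost [OR]: C pipeline inlet trips=not, Outboard CO2 absorber lost=occurs, Vaporizer is down=not, Lower supply hose trips=not → at least one input occurs → occurs.
Scavenge line inoperative [OR]: Pipeline path lost=occurs, Lower fresh-gas outlet fails=not → at least one input occurs → occurs.
Cylinder backup down [AND]: C check valve failed=occurs, B APL valve fails=not, Reserve flowmeter offline=occurs → not all inputs occur → does not occur.
Breathing circuit unavailable [AND]: Emergency pressure regulator lost=occurs, A O2 cylinder stuck=occurs, Cylinder backup down=not → not all inputs occur → does not occur.
O2 supply inoperative [OR]: Breathing circuit unavailable=not, Pipeline inlet 2 is down=not → no input occurs → does not occur.
Anesthesia gas delivery interrupted [AND]: Scavenge line inoperative=occurs, O2 supply inoperative=not → not all inputs occur → does not occur.

No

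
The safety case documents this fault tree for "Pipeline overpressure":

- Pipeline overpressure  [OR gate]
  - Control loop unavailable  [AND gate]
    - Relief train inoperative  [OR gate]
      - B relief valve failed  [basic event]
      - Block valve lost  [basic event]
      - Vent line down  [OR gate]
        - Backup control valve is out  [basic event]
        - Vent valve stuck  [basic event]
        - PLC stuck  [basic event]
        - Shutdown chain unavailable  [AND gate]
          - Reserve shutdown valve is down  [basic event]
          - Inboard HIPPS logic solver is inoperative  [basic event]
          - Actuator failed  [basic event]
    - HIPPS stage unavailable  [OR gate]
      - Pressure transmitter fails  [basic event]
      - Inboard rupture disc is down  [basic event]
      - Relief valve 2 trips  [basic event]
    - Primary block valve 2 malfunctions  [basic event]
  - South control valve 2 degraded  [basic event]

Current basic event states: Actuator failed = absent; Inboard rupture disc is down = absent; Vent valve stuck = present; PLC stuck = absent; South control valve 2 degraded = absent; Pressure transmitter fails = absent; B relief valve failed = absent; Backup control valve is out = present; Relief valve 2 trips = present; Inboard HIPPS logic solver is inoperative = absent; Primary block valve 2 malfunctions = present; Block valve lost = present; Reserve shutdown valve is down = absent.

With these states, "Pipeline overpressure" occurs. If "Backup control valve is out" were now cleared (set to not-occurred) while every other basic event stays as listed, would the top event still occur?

Counterfactual: set "Backup control valve is out" to not occurred.
Shutdown chain unavailable [AND]: Reserve shutdown valve is down=not, Inboard HIPPS logic solver is inoperative=not, Actuator failed=not → not all inputs occur → does not occur.
Vent line down [OR]: Backup control valve is out=not, Vent valve stuck=occurs, PLC stuck=not, Shutdown chain unavailable=not → at least one input occurs → occurs.
Relief train inoperative [OR]: B relief valve failed=not, Block valve lost=occurs, Vent line down=occurs → at least one input occurs → occurs.
HIPPS stage unavailable [OR]: Pressure transmitter fails=not, Inboard rupture disc is down=not, Relief valve 2 trips=occurs → at least one input occurs → occurs.
Control loop unavailable [AND]: Relief train inoperative=occurs, HIPPS stage unavailable=occurs, Primary block valve 2 malfunctions=occurs → all inputs occur → occurs.
Pipeline overpressure [OR]: Control loop unavailable=occurs, South control valve 2 degraded=not → at least one input occurs → occurs.

Yes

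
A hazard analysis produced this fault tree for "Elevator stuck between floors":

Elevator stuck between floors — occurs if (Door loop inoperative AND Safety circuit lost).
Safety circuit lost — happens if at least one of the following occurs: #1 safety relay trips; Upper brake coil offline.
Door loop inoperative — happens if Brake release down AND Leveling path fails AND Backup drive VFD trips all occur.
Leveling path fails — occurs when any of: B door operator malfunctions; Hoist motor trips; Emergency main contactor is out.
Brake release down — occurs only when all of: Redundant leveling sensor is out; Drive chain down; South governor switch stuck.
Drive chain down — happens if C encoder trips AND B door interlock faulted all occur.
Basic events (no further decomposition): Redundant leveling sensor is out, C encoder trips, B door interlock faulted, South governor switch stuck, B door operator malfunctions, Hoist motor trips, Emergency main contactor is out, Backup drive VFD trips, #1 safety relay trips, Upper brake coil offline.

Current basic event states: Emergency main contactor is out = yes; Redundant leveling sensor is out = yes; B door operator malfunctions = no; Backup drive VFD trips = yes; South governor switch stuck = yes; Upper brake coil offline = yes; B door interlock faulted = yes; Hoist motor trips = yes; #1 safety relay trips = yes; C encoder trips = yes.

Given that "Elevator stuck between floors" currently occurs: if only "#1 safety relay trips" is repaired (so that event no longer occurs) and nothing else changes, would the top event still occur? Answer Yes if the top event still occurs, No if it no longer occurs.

Counterfactual: set "#1 safety relay trips" to not occurred.
Drive chain down [AND]: C encoder trips=occurs, B door interlock faulted=occurs → all inputs occur → occurs.
Brake release down [AND]: Redundant leveling sensor is out=occurs, Drive chain down=occurs, South governor switch stuck=occurs → all inputs occur → occurs.
Leveling path fails [OR]: B door operator malfunctions=not, Hoist motor trips=occurs, Emergency main contactor is out=occurs → at least one input occurs → occurs.
Door loop inoperative [AND]: Brake release down=occurs, Leveling path fails=occurs, Backup drive VFD trips=occurs → all inputs occur → occurs.
Safety circuit lost [OR]: #1 safety relay trips=not, Upper brake coil offline=occurs → at least one input occurs → occurs.
Elevator stuck between floors [AND]: Door loop inoperative=occurs, Safety circuit lost=occurs → all inputs occur → occurs.

Yes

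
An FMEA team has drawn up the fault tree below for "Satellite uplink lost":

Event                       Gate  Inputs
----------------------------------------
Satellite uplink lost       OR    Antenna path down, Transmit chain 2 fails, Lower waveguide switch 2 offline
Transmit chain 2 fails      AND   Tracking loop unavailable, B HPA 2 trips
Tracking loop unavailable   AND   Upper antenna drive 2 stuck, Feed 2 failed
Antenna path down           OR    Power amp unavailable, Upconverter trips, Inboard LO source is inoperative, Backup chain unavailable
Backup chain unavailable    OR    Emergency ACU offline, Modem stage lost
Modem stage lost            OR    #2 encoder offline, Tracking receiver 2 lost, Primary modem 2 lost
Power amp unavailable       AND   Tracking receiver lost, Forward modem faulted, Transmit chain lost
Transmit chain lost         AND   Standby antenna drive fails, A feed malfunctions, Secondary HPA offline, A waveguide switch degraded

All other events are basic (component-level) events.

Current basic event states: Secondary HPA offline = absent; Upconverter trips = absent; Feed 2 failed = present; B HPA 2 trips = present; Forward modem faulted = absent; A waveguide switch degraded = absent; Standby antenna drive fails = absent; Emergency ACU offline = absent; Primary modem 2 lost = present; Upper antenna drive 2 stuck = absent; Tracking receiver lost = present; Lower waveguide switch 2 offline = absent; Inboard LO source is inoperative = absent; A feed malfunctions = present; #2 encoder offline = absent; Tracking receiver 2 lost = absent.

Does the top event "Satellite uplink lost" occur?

Yes

Transmit chain lost [AND]: Standby antenna drive fails=not, A feed malfunctions=occurs, Secondary HPA offline=not, A waveguide switch degraded=not → not all inputs occur → does not occur.
Power amp unavailable [AND]: Tracking receiver lost=occurs, Forward modem faulted=not, Transmit chain lost=not → not all inputs occur → does not occur.
Modem stage lost [OR]: #2 encoder offline=not, Tracking receiver 2 lost=not, Primary modem 2 lost=occurs → at least one input occurs → occurs.
Backup chain unavailable [OR]: Emergency ACU offline=not, Modem stage lost=occurs → at least one input occurs → occurs.
Antenna path down [OR]: Power amp unavailable=not, Upconverter trips=not, Inboard LO source is inoperative=not, Backup chain unavailable=occurs → at least one input occurs → occurs.
Tracking loop unavailable [AND]: Upper antenna drive 2 stuck=not, Feed 2 failed=occurs → not all inputs occur → does not occur.
Transmit chain 2 fails [AND]: Tracking loop unavailable=not, B HPA 2 trips=occurs → not all inputs occur → does not occur.
Satellite uplink lost [OR]: Antenna path down=occurs, Transmit chain 2 fails=not, Lower waveguide switch 2 offline=not → at least one input occurs → occurs.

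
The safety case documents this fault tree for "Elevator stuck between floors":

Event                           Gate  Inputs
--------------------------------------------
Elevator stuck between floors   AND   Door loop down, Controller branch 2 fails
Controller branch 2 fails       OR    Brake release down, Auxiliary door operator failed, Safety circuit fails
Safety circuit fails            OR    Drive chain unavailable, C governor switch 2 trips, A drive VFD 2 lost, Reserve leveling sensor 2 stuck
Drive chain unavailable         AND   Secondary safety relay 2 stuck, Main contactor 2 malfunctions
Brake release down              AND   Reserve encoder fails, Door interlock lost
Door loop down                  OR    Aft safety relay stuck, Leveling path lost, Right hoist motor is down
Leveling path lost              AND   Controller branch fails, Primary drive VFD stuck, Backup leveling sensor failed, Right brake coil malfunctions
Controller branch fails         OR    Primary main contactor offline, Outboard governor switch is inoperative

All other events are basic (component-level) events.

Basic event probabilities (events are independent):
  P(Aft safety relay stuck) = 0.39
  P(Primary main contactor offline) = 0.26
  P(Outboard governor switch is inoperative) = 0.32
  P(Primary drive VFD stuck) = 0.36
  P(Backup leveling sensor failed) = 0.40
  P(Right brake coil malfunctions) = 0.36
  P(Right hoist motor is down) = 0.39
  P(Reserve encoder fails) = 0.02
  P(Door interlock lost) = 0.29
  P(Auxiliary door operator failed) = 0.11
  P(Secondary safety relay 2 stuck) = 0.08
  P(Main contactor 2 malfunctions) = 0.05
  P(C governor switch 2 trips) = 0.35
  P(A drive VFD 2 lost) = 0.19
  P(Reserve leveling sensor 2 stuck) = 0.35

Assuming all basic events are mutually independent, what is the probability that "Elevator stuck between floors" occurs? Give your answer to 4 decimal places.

0.4452

P(Controller branch fails) [OR] = 1 − (1−0.26) × (1−0.32) = 0.496800
P(Leveling path lost) [AND] = 0.496800 × 0.36 × 0.40 × 0.36 = 0.025754
P(Door loop down) [OR] = 1 − (1−0.39) × (1−0.025754) × (1−0.39) = 0.637483
P(Brake release down) [AND] = 0.02 × 0.29 = 0.005800
P(Drive chain unavailable) [AND] = 0.08 × 0.05 = 0.004000
P(Safety circuit fails) [OR] = 1 − (1−0.004000) × (1−0.35) × (1−0.19) × (1−0.35) = 0.659144
P(Controller branch 2 fails) [OR] = 1 − (1−0.005800) × (1−0.11) × (1−0.659144) = 0.698398
P(Elevator stuck between floors) [AND] = 0.637483 × 0.698398 = 0.445217
Rounded to 4 decimal places: P(Elevator stuck between floors) ≈ 0.4452.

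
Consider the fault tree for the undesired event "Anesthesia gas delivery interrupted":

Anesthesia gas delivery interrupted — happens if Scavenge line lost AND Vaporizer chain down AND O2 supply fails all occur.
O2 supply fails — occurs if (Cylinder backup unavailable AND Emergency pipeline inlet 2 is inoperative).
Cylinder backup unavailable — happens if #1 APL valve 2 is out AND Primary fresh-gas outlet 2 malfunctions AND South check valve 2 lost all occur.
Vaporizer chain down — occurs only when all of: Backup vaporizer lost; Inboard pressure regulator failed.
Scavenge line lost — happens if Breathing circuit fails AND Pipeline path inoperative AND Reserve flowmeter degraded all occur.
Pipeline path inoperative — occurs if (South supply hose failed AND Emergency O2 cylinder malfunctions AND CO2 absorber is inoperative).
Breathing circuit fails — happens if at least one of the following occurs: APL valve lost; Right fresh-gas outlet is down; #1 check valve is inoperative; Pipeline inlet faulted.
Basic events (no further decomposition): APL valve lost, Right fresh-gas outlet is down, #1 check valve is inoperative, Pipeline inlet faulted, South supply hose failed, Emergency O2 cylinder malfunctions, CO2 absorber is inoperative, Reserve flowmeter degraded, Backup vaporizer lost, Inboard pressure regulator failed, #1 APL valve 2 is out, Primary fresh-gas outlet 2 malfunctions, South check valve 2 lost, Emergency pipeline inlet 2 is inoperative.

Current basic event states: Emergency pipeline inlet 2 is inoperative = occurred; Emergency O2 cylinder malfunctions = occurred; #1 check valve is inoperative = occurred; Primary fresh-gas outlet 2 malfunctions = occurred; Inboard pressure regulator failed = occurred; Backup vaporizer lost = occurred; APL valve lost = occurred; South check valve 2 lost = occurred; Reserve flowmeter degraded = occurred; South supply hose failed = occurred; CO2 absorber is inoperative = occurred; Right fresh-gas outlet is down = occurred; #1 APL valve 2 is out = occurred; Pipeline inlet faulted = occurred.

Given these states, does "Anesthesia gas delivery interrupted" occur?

Yes

Breathing circuit fails [OR]: APL valve lost=occurs, Right fresh-gas outlet is down=occurs, #1 check valve is inoperative=occurs, Pipeline inlet faulted=occurs → at least one input occurs → occurs.
Pipeline path inoperative [AND]: South supply hose failed=occurs, Emergency O2 cylinder malfunctions=occurs, CO2 absorber is inoperative=occurs → all inputs occur → occurs.
Scavenge line lost [AND]: Breathing circuit fails=occurs, Pipeline path inoperative=occurs, Reserve flowmeter degraded=occurs → all inputs occur → occurs.
Vaporizer chain down [AND]: Backup vaporizer lost=occurs, Inboard pressure regulator failed=occurs → all inputs occur → occurs.
Cylinder backup unavailable [AND]: #1 APL valve 2 is out=occurs, Primary fresh-gas outlet 2 malfunctions=occurs, South check valve 2 lost=occurs → all inputs occur → occurs.
O2 supply fails [AND]: Cylinder backup unavailable=occurs, Emergency pipeline inlet 2 is inoperative=occurs → all inputs occur → occurs.
Anesthesia gas delivery interrupted [AND]: Scavenge line lost=occurs, Vaporizer chain down=occurs, O2 supply fails=occurs → all inputs occur → occurs.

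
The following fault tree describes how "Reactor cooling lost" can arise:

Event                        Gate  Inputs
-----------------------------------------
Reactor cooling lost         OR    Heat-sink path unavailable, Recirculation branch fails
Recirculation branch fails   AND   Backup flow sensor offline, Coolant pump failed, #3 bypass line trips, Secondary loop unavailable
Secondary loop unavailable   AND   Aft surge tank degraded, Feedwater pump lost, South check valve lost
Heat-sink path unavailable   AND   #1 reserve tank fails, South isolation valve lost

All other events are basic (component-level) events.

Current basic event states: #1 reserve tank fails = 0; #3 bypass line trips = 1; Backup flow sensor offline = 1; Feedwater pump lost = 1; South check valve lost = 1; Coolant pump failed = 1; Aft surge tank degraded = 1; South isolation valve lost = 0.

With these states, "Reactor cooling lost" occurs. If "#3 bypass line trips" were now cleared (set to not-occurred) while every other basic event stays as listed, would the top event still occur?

Counterfactual: set "#3 bypass line trips" to not occurred.
Heat-sink path unavailable [AND]: #1 reserve tank fails=not, South isolation valve lost=not → not all inputs occur → does not occur.
Secondary loop unavailable [AND]: Aft surge tank degraded=occurs, Feedwater pump lost=occurs, South check valve lost=occurs → all inputs occur → occurs.
Recirculation branch fails [AND]: Backup flow sensor offline=occurs, Coolant pump failed=occurs, #3 bypass line trips=not, Secondary loop unavailable=occurs → not all inputs occur → does not occur.
Reactor cooling lost [OR]: Heat-sink path unavailable=not, Recirculation branch fails=not → no input occurs → does not occur.

No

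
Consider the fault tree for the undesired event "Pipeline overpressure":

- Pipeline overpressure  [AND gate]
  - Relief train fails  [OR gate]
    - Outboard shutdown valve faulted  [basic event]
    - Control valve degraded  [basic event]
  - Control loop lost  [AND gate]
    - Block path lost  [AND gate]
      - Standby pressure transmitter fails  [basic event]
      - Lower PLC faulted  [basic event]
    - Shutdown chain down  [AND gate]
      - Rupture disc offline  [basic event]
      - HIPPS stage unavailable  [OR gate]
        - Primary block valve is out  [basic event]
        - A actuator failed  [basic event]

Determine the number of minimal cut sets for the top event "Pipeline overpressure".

Relief train fails [OR]: union of children's cut sets → 2 cut set(s).
Block path lost [AND]: one cut set from each child combined → 1 × 1 = 1 cut set(s).
HIPPS stage unavailable [OR]: union of children's cut sets → 2 cut set(s).
Shutdown chain down [AND]: one cut set from each child combined → 1 × 2 = 2 cut set(s).
Control loop lost [AND]: one cut set from each child combined → 1 × 2 = 2 cut set(s).
Pipeline overpressure [AND]: one cut set from each child combined → 2 × 2 = 4 cut set(s).
Minimal cut sets: {Lower PLC faulted, Outboard shutdown valve faulted, Primary block valve is out, Rupture disc offline, Standby pressure transmitter fails}; {A actuator failed, Lower PLC faulted, Outboard shutdown valve faulted, Rupture disc offline, Standby pressure transmitter fails}; {Control valve degraded, Lower PLC faulted, Primary block valve is out, Rupture disc offline, Standby pressure transmitter fails}; {A actuator failed, Control valve degraded, Lower PLC faulted, Rupture disc offline, Standby pressure transmitter fails}.

4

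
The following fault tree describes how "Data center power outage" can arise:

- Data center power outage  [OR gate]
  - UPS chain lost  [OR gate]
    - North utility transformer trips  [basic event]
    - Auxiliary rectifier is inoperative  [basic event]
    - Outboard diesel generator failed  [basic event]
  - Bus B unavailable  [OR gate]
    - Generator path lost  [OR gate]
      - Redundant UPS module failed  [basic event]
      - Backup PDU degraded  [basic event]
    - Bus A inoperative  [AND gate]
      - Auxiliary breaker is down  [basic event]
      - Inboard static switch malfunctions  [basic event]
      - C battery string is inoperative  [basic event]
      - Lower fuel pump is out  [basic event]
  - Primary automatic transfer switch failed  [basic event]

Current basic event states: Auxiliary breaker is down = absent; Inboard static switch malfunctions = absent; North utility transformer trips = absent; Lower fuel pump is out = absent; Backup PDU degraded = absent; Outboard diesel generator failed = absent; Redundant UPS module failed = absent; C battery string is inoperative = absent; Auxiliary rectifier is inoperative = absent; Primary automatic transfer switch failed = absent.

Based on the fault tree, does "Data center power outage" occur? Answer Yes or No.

No

UPS chain lost [OR]: North utility transformer trips=not, Auxiliary rectifier is inoperative=not, Outboard diesel generator failed=not → no input occurs → does not occur.
Generator path lost [OR]: Redundant UPS module failed=not, Backup PDU degraded=not → no input occurs → does not occur.
Bus A inoperative [AND]: Auxiliary breaker is down=not, Inboard static switch malfunctions=not, C battery string is inoperative=not, Lower fuel pump is out=not → not all inputs occur → does not occur.
Bus B unavailable [OR]: Generator path lost=not, Bus A inoperative=not → no input occurs → does not occur.
Data center power outage [OR]: UPS chain lost=not, Bus B unavailable=not, Primary automatic transfer switch failed=not → no input occurs → does not occur.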